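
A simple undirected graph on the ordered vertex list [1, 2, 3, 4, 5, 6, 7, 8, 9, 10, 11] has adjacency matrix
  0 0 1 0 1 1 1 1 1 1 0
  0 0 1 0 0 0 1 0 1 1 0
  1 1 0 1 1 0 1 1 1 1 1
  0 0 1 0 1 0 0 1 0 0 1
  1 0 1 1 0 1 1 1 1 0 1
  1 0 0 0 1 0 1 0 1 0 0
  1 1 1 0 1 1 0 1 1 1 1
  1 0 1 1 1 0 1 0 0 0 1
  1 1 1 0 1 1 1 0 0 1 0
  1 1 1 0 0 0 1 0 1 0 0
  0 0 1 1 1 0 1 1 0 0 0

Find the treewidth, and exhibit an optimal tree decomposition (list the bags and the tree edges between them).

Treewidth 4.
One such decomposition:
Bags: B1 = {1, 3, 7, 9, 10}  B2 = {1, 3, 5, 7, 9}  B3 = {1, 3, 5, 7, 8}  B4 = {2, 3, 7, 9, 10}  B5 = {3, 5, 7, 8, 11}  B6 = {3, 4, 5, 8, 11}  B7 = {1, 5, 6, 7, 9}
Tree: B1–B2, B2–B3, B1–B4, B3–B5, B5–B6, B2–B7

Each bag holds 5 vertices, so the decomposition has width 4, which upper-bounds the treewidth. On the other hand G contains the 5-clique {3, 4, 5, 8, 11}. A clique must lie in a single bag of any decomposition, so no decomposition can have width below 4. Combining the bounds, tw(G) = 4.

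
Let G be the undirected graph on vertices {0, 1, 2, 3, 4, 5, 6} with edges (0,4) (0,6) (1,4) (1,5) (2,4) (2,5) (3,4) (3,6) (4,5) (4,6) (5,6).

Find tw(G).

2

A width-2 tree decomposition is:
Bags: B1 = {3, 4, 6}  B2 = {4, 5, 6}  B3 = {0, 4, 6}  B4 = {1, 4, 5}  B5 = {2, 4, 5}
Tree: B1–B2, B2–B3, B2–B4, B4–B5
Every bag has size at most 3, so the width is 3 − 1 = 2 and tw(G) ≤ 2. For the lower bound, the 3 vertices {0, 4, 6} are pairwise adjacent, and any tree decomposition puts a clique entirely inside one bag — forcing width ≥ 2. Therefore the treewidth is 2.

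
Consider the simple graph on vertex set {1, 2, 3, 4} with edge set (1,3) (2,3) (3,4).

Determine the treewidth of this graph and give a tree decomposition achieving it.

Treewidth 1.
One such decomposition:
Bags: B1 = {1, 3}  B2 = {2, 3}  B3 = {3, 4}
Tree: B1–B2, B2–B3

Every bag has size at most 2, so the width is 2 − 1 = 1 and tw(G) ≤ 1. Since G has at least one edge (e.g. 3–1), it is not an edgeless graph, so tw(G) ≥ 1. Hence tw(G) = 1 exactly.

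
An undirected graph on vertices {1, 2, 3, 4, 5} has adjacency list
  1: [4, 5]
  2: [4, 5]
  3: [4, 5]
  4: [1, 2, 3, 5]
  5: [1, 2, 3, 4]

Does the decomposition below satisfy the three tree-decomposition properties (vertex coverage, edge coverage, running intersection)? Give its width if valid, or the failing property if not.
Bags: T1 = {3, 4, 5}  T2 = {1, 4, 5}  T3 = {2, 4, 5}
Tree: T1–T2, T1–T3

Yes; width 2.

Checking the three conditions: (i) the bags cover all of {1, 2, 3, 4, 5}; (ii) for each edge, some bag contains both endpoints; (iii) the bags containing any fixed vertex form a subtree. All hold, so the decomposition is valid with width 3 − 1 = 2.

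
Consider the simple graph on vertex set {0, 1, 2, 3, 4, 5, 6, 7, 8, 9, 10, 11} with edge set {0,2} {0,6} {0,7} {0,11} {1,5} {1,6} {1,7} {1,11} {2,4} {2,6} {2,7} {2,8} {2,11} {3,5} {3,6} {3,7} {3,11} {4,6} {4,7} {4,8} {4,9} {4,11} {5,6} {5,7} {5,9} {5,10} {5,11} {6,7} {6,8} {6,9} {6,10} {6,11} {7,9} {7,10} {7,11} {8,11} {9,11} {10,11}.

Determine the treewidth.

4

A width-4 tree decomposition is:
Bags: B1 = {4, 6, 7, 9, 11}  B2 = {2, 4, 6, 7, 11}  B3 = {2, 4, 6, 8, 11}  B4 = {5, 6, 7, 9, 11}  B5 = {0, 2, 6, 7, 11}  B6 = {5, 6, 7, 10, 11}  B7 = {1, 5, 6, 7, 11}  B8 = {3, 5, 6, 7, 11}
Tree: B1–B2, B2–B3, B1–B4, B2–B5, B4–B6, B6–B7, B7–B8
The largest bag has 5 vertices, giving width 4; this decomposition certifies tw(G) ≤ 4. Conversely, {2, 4, 6, 8, 11} is a clique of size 5, and the vertices of any clique must share a bag in every tree decomposition; so some bag has ≥ 5 vertices and tw(G) ≥ 4. Combining the bounds, tw(G) = 4.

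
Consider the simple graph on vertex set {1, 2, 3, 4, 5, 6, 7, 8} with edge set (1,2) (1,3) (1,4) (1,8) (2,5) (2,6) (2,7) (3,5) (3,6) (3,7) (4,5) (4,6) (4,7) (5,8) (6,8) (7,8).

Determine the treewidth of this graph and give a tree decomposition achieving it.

Treewidth 4.
One such decomposition:
Bags: B1 = {2, 3, 4, 7, 8}  B2 = {1, 2, 3, 4, 8}  B3 = {2, 3, 4, 6, 8}  B4 = {2, 3, 4, 5, 8}
Tree: B1–B2, B2–B3, B3–B4

Every bag has size at most 5, so the width is 5 − 1 = 4 and tw(G) ≤ 4. For the lower bound: the 5 vertex sets {4,7}, {1,8}, {2,6}, {3}, {5} are disjoint, each induces a connected subgraph, and every pair is joined by at least one edge of G. Contracting each set to a single vertex therefore yields K_{5} as a minor, and since treewidth is minor-monotone, tw(G) ≥ tw(K_{5}) = 4. Combining the bounds, tw(G) = 4.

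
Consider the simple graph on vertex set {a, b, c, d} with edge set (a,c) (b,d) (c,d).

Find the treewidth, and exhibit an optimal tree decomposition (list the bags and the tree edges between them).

Each bag holds 2 vertices, so the decomposition has width 1, which upper-bounds the treewidth. G has an edge, so its treewidth is at least 1. Combining the bounds, tw(G) = 1.

Treewidth 1.
One such decomposition:
Bags: B1 = {a, c}  B2 = {c, d}  B3 = {b, d}
Tree: B1–B2, B2–B3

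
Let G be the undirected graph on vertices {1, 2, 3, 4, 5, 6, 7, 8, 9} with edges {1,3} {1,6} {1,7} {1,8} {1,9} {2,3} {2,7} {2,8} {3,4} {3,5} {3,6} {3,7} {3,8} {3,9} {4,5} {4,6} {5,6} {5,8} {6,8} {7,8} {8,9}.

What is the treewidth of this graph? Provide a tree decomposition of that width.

Every bag has size at most 4, so the width is 4 − 1 = 3 and tw(G) ≤ 3. On the other hand G contains the 4-clique {1, 3, 8, 9}. A clique must lie in a single bag of any decomposition, so no decomposition can have width below 3. Hence tw(G) = 3 exactly.

Treewidth 3.
One such decomposition:
Bags: B1 = {3, 5, 6, 8}  B2 = {1, 3, 6, 8}  B3 = {1, 3, 7, 8}  B4 = {3, 4, 5, 6}  B5 = {1, 3, 8, 9}  B6 = {2, 3, 7, 8}
Tree: B1–B2, B2–B3, B1–B4, B3–B5, B3–B6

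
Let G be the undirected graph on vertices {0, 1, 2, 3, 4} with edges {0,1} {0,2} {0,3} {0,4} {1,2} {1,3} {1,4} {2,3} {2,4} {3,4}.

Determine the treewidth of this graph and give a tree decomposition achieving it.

Treewidth 4.
One optimal decomposition is:
Bags: B1 = {0, 1, 2, 3, 4}
Tree: (single bag)

A single bag containing all 5 vertices is trivially a valid decomposition of width 4. Conversely, {0, 1, 2, 3, 4} is a clique of size 5, and the vertices of any clique must share a bag in every tree decomposition; so some bag has ≥ 5 vertices and tw(G) ≥ 4. The upper and lower bounds meet at 4, so that is the treewidth.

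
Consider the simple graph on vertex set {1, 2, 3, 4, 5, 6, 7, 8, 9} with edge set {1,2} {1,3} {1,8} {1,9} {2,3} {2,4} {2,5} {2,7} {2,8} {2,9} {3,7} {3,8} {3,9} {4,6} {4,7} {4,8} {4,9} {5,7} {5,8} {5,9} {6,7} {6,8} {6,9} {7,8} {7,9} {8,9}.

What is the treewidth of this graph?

A width-4 tree decomposition is:
Bags: B1 = {2, 3, 7, 8, 9}  B2 = {2, 5, 7, 8, 9}  B3 = {2, 4, 7, 8, 9}  B4 = {1, 2, 3, 8, 9}  B5 = {4, 6, 7, 8, 9}
Tree: B1–B2, B1–B3, B1–B4, B3–B5
The largest bag has 5 vertices, giving width 4; this decomposition certifies tw(G) ≤ 4. Conversely, {1, 2, 3, 8, 9} is a clique of size 5, and the vertices of any clique must share a bag in every tree decomposition; so some bag has ≥ 5 vertices and tw(G) ≥ 4. Hence tw(G) = 4 exactly.

4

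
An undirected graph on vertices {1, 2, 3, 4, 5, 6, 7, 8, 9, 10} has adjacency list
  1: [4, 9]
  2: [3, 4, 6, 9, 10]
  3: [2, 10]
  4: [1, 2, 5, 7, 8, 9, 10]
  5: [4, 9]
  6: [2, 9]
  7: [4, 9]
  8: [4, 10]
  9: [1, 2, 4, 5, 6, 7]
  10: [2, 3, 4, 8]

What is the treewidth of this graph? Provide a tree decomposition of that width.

Treewidth 2.
Bags: B1 = {2, 4, 9}  B2 = {1, 4, 9}  B3 = {4, 7, 9}  B4 = {2, 6, 9}  B5 = {4, 5, 9}  B6 = {2, 4, 10}  B7 = {4, 8, 10}  B8 = {2, 3, 10}
Tree: B1–B2, B2–B3, B1–B4, B2–B5, B1–B6, B6–B7, B6–B8

Every bag has size at most 3, so the width is 3 − 1 = 2 and tw(G) ≤ 2. On the other hand G contains the 3-clique {2, 3, 10}. A clique must lie in a single bag of any decomposition, so no decomposition can have width below 2. Combining the bounds, tw(G) = 2.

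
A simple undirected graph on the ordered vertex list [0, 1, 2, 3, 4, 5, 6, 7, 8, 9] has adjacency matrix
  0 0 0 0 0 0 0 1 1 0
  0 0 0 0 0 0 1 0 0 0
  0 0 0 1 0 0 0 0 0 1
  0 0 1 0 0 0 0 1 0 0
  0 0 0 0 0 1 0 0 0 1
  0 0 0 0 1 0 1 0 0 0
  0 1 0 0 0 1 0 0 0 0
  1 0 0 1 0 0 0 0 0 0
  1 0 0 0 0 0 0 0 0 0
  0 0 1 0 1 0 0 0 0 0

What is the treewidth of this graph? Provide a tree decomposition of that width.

Treewidth 1.
Bags: B1 = {1, 6}  B2 = {5, 6}  B3 = {4, 5}  B4 = {4, 9}  B5 = {2, 9}  B6 = {2, 3}  B7 = {3, 7}  B8 = {0, 7}  B9 = {0, 8}
Tree: B1–B2, B2–B3, B3–B4, B4–B5, B5–B6, B6–B7, B7–B8, B8–B9

The largest bag has 2 vertices, giving width 1; this decomposition certifies tw(G) ≤ 1. Any graph with an edge has treewidth ≥ 1, and G has the edge 1–6. Therefore the treewidth is 1.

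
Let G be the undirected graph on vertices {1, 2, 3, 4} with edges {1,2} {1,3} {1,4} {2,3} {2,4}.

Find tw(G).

A width-2 tree decomposition is:
Bags: B1 = {1, 2, 3}  B2 = {1, 2, 4}
Tree: B1–B2
Each bag holds 3 vertices, so the decomposition has width 2, which upper-bounds the treewidth. On the other hand G contains the 3-clique {1, 2, 3}. A clique must lie in a single bag of any decomposition, so no decomposition can have width below 2. Hence tw(G) = 2 exactly.

2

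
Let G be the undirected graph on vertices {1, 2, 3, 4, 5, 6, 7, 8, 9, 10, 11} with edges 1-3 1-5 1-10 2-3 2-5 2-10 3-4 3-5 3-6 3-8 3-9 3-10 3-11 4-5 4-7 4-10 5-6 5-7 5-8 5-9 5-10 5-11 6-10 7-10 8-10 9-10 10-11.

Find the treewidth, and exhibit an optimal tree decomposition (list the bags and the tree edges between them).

Treewidth 3.
Bags: B1 = {3, 5, 6, 10}  B2 = {3, 4, 5, 10}  B3 = {4, 5, 7, 10}  B4 = {3, 5, 8, 10}  B5 = {2, 3, 5, 10}  B6 = {1, 3, 5, 10}  B7 = {3, 5, 10, 11}  B8 = {3, 5, 9, 10}
Tree: B1–B2, B2–B3, B2–B4, B4–B5, B5–B6, B4–B7, B6–B8

Each bag holds 4 vertices, so the decomposition has width 3, which upper-bounds the treewidth. On the other hand G contains the 4-clique {1, 3, 5, 10}. A clique must lie in a single bag of any decomposition, so no decomposition can have width below 3. Combining the bounds, tw(G) = 3.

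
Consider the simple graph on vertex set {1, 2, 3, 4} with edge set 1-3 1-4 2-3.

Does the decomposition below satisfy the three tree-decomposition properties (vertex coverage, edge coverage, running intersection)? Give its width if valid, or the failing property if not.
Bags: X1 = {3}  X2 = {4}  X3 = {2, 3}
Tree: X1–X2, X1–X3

A tree decomposition must satisfy three properties: every vertex lies in some bag; for every edge, both endpoints lie together in some bag; and for every vertex, the bags containing it form a connected subtree. Here vertex 1 appears in no bag, so the decomposition is invalid.

No — vertex 1 appears in no bag.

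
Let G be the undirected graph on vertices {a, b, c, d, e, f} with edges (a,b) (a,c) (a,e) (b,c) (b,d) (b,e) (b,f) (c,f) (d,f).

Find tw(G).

A width-2 tree decomposition is:
Bags: B1 = {b, c, f}  B2 = {a, b, c}  B3 = {a, b, e}  B4 = {b, d, f}
Tree: B1–B2, B2–B3, B1–B4
Every bag has size at most 3, so the width is 3 − 1 = 2 and tw(G) ≤ 2. Conversely, {a, b, e} is a clique of size 3, and the vertices of any clique must share a bag in every tree decomposition; so some bag has ≥ 3 vertices and tw(G) ≥ 2. Therefore the treewidth is 2.

2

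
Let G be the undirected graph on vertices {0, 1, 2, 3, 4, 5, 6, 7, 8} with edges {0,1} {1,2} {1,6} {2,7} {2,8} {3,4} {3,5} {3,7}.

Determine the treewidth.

1

A width-1 tree decomposition is:
Bags: B1 = {1, 2}  B2 = {0, 1}  B3 = {1, 6}  B4 = {2, 7}  B5 = {3, 7}  B6 = {3, 4}  B7 = {3, 5}  B8 = {2, 8}
Tree: B1–B2, B1–B3, B1–B4, B4–B5, B5–B6, B5–B7, B1–B8
The largest bag has 2 vertices, giving width 1; this decomposition certifies tw(G) ≤ 1. Any graph with an edge has treewidth ≥ 1, and G has the edge 2–1. Therefore the treewidth is 1.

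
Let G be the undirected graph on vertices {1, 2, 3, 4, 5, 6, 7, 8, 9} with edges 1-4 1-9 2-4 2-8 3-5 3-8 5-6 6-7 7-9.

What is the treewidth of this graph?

A width-2 tree decomposition is:
Bags: B1 = {1, 4, 9}  B2 = {4, 7, 9}  B3 = {4, 6, 7}  B4 = {4, 5, 6}  B5 = {3, 4, 5}  B6 = {3, 4, 8}  B7 = {2, 4, 8}
Tree: B1–B2, B2–B3, B3–B4, B4–B5, B5–B6, B6–B7
The largest bag has 3 vertices, giving width 2; this decomposition certifies tw(G) ≤ 2. Since 4–1–9–7–6–5–3–8–2–4 is a cycle in G, G is not acyclic. Forests are exactly the graphs of treewidth ≤ 1, so tw(G) ≥ 2. The upper and lower bounds meet at 2, so that is the treewidth.

2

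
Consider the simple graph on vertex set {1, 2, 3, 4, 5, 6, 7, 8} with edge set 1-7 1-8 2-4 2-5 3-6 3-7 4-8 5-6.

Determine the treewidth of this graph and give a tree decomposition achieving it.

The largest bag has 3 vertices, giving width 2; this decomposition certifies tw(G) ≤ 2. Since 1–8–4–2–5–6–3–7–1 is a cycle in G, G is not acyclic. Forests are exactly the graphs of treewidth ≤ 1, so tw(G) ≥ 2. Hence tw(G) = 2 exactly.

Treewidth 2.
Bags: B1 = {1, 4, 8}  B2 = {1, 2, 4}  B3 = {1, 2, 5}  B4 = {1, 5, 6}  B5 = {1, 3, 6}  B6 = {1, 3, 7}
Tree: B1–B2, B2–B3, B3–B4, B4–B5, B5–B6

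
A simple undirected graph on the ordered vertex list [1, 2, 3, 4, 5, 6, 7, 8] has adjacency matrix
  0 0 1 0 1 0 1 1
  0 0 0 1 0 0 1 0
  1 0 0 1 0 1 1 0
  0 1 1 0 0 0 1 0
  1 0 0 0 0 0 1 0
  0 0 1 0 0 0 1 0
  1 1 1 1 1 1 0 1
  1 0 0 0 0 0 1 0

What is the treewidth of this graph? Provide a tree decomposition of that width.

The largest bag has 3 vertices, giving width 2; this decomposition certifies tw(G) ≤ 2. Conversely, {1, 7, 8} is a clique of size 3, and the vertices of any clique must share a bag in every tree decomposition; so some bag has ≥ 3 vertices and tw(G) ≥ 2. Therefore the treewidth is 2.

Treewidth 2.
Bags: B1 = {1, 3, 7}  B2 = {3, 4, 7}  B3 = {1, 5, 7}  B4 = {3, 6, 7}  B5 = {2, 4, 7}  B6 = {1, 7, 8}
Tree: B1–B2, B1–B3, B1–B4, B2–B5, B1–B6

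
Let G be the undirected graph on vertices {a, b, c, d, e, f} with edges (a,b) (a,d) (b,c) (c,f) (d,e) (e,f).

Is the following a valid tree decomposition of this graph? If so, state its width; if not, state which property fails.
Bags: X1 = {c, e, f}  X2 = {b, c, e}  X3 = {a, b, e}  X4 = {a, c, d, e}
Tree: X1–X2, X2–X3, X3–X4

No — bags containing vertex c are not connected in the tree.

A tree decomposition must satisfy three properties: every vertex lies in some bag; for every edge, both endpoints lie together in some bag; and for every vertex, the bags containing it form a connected subtree. Here bags containing vertex c are not connected in the tree, so the decomposition is invalid.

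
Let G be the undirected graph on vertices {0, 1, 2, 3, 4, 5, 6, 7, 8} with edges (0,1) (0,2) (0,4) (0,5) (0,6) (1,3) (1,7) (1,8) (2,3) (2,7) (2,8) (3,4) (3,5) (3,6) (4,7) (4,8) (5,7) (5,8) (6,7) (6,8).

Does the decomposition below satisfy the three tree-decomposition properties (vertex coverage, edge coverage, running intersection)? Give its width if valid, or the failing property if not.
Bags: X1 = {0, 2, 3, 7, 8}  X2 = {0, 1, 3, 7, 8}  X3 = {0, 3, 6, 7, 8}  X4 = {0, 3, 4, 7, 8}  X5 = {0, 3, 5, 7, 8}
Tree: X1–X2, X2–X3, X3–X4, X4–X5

Yes; width 4.

Vertex coverage: the bags together contain {0, 1, 2, 3, 4, 5, 6, 7, 8}, the full vertex set. Edge coverage: each edge of G has both endpoints in at least one bag. Running intersection: for every vertex, the bags containing it form a connected subtree. All three properties hold, so this is a valid tree decomposition of width max|bag| − 1 = 4, and hence tw(G) ≤ 4.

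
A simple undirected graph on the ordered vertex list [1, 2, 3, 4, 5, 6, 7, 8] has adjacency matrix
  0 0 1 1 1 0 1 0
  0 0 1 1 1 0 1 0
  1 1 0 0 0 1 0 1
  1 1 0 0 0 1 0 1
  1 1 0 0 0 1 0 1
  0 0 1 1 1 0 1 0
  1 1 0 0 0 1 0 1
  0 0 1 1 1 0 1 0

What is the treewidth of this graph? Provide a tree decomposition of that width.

Each bag holds 5 vertices, so the decomposition has width 4, which upper-bounds the treewidth. For the lower bound: the 5 vertex sets {3,6}, {2,4}, {1,7}, {5}, {8} are disjoint, each induces a connected subgraph, and every pair is joined by at least one edge of G. Contracting each set to a single vertex therefore yields K_{5} as a minor, and since treewidth is minor-monotone, tw(G) ≥ tw(K_{5}) = 4. Therefore the treewidth is 4.

Treewidth 4.
Bags: B1 = {3, 4, 5, 6, 7}  B2 = {2, 3, 4, 5, 7}  B3 = {1, 3, 4, 5, 7}  B4 = {3, 4, 5, 7, 8}
Tree: B1–B2, B2–B3, B3–B4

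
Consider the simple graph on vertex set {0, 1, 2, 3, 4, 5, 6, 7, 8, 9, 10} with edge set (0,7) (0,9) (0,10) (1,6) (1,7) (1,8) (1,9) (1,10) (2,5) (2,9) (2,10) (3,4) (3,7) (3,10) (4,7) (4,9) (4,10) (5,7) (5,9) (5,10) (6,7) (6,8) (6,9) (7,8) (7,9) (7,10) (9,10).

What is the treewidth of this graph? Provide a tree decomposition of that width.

Each bag holds 4 vertices, so the decomposition has width 3, which upper-bounds the treewidth. For the lower bound, the 4 vertices {2, 5, 9, 10} are pairwise adjacent, and any tree decomposition puts a clique entirely inside one bag — forcing width ≥ 3. Therefore the treewidth is 3.

Treewidth 3.
Bags: B1 = {1, 7, 9, 10}  B2 = {4, 7, 9, 10}  B3 = {3, 4, 7, 10}  B4 = {0, 7, 9, 10}  B5 = {1, 6, 7, 9}  B6 = {5, 7, 9, 10}  B7 = {1, 6, 7, 8}  B8 = {2, 5, 9, 10}
Tree: B1–B2, B2–B3, B1–B4, B1–B5, B4–B6, B5–B7, B6–B8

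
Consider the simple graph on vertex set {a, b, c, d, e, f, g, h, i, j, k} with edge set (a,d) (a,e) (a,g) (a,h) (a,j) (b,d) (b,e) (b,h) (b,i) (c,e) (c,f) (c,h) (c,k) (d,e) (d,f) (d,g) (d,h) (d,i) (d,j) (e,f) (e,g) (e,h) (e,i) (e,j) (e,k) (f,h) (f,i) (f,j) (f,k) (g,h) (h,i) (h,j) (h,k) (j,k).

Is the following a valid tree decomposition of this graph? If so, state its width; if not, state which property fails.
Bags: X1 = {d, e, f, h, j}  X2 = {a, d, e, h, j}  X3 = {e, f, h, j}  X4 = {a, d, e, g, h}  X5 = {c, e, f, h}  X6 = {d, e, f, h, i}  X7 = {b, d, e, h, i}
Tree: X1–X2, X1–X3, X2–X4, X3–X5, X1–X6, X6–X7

No — vertex k appears in no bag.

A tree decomposition must satisfy three properties: every vertex lies in some bag; for every edge, both endpoints lie together in some bag; and for every vertex, the bags containing it form a connected subtree. Here vertex k appears in no bag, so the decomposition is invalid.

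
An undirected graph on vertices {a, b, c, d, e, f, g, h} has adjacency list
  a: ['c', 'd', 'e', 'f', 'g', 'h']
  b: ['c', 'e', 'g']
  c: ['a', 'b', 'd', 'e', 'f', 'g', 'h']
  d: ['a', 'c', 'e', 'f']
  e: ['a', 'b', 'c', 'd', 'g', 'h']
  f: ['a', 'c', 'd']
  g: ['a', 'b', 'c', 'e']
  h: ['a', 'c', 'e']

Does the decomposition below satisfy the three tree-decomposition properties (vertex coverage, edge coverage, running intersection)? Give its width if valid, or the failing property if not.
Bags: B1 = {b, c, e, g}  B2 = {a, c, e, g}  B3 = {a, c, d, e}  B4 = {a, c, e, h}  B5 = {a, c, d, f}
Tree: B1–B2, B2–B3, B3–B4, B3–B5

Vertex coverage: the bags together contain {a, b, c, d, e, f, g, h}, the full vertex set. Edge coverage: each edge of G has both endpoints in at least one bag. Running intersection: for every vertex, the bags containing it form a connected subtree. All three properties hold, so this is a valid tree decomposition of width max|bag| − 1 = 3, and hence tw(G) ≤ 3.

Yes; width 3.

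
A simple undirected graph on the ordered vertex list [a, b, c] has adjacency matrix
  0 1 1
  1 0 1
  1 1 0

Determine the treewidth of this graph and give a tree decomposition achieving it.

Treewidth 2.
Bags: B1 = {a, b, c}
Tree: (single bag)

With just one bag of size 3, the width is 3 − 1 = 2, so tw(G) ≤ 2. Conversely, {a, b, c} is a clique of size 3, and the vertices of any clique must share a bag in every tree decomposition; so some bag has ≥ 3 vertices and tw(G) ≥ 2. Therefore the treewidth is 2.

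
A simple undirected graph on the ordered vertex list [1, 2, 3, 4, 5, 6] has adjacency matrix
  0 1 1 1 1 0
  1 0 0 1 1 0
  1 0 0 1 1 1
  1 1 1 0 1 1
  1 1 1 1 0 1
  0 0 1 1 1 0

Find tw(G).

3

A width-3 tree decomposition is:
Bags: B1 = {1, 2, 4, 5}  B2 = {1, 3, 4, 5}  B3 = {3, 4, 5, 6}
Tree: B1–B2, B2–B3
The largest bag has 4 vertices, giving width 3; this decomposition certifies tw(G) ≤ 3. For the lower bound, the 4 vertices {1, 2, 4, 5} are pairwise adjacent, and any tree decomposition puts a clique entirely inside one bag — forcing width ≥ 3. Therefore the treewidth is 3.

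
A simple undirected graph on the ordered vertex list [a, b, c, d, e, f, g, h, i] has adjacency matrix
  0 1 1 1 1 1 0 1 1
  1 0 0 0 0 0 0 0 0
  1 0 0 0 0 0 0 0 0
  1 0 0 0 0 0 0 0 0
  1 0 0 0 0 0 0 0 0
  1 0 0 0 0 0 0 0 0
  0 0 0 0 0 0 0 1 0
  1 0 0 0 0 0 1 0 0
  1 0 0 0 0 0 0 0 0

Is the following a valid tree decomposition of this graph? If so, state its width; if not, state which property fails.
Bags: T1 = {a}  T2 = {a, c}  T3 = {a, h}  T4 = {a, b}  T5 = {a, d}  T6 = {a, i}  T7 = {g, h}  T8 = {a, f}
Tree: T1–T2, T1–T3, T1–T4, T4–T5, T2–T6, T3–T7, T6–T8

No — vertex e appears in no bag.

A tree decomposition must satisfy three properties: every vertex lies in some bag; for every edge, both endpoints lie together in some bag; and for every vertex, the bags containing it form a connected subtree. Here vertex e appears in no bag, so the decomposition is invalid.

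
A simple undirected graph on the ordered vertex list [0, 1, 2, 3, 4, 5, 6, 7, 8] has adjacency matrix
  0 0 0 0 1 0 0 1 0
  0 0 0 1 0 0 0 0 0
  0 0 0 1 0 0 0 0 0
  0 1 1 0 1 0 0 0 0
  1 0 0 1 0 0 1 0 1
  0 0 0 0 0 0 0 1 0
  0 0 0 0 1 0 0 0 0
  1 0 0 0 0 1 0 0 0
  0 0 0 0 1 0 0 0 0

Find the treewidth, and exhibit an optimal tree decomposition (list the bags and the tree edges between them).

The largest bag has 2 vertices, giving width 1; this decomposition certifies tw(G) ≤ 1. Any graph with an edge has treewidth ≥ 1, and G has the edge 7–5. Therefore the treewidth is 1.

Treewidth 1.
One optimal decomposition is:
Bags: B1 = {5, 7}  B2 = {0, 7}  B3 = {0, 4}  B4 = {4, 8}  B5 = {3, 4}  B6 = {1, 3}  B7 = {4, 6}  B8 = {2, 3}
Tree: B1–B2, B2–B3, B3–B4, B3–B5, B5–B6, B4–B7, B5–B8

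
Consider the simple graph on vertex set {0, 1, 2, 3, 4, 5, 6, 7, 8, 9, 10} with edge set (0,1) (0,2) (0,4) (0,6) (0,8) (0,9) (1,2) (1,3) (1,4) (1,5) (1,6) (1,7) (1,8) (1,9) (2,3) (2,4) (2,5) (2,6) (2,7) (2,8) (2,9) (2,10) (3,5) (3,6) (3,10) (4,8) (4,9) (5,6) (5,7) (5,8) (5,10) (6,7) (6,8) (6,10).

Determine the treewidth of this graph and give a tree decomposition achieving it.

Treewidth 4.
One optimal decomposition is:
Bags: B1 = {2, 3, 5, 6, 10}  B2 = {1, 2, 3, 5, 6}  B3 = {1, 2, 5, 6, 8}  B4 = {0, 1, 2, 6, 8}  B5 = {0, 1, 2, 4, 8}  B6 = {1, 2, 5, 6, 7}  B7 = {0, 1, 2, 4, 9}
Tree: B1–B2, B2–B3, B3–B4, B4–B5, B2–B6, B5–B7

Every bag has size at most 5, so the width is 5 − 1 = 4 and tw(G) ≤ 4. Conversely, {0, 1, 2, 4, 9} is a clique of size 5, and the vertices of any clique must share a bag in every tree decomposition; so some bag has ≥ 5 vertices and tw(G) ≥ 4. The upper and lower bounds meet at 4, so that is the treewidth.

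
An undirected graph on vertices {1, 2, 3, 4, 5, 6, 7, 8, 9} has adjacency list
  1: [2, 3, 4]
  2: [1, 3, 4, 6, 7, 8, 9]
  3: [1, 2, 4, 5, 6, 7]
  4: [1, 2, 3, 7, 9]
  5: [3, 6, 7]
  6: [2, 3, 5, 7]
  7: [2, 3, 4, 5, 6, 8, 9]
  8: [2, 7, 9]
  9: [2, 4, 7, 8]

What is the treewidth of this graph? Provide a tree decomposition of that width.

Treewidth 3.
Bags: B1 = {2, 3, 6, 7}  B2 = {2, 3, 4, 7}  B3 = {2, 4, 7, 9}  B4 = {3, 5, 6, 7}  B5 = {1, 2, 3, 4}  B6 = {2, 7, 8, 9}
Tree: B1–B2, B2–B3, B1–B4, B2–B5, B3–B6

The largest bag has 4 vertices, giving width 3; this decomposition certifies tw(G) ≤ 3. For the lower bound, the 4 vertices {1, 2, 3, 4} are pairwise adjacent, and any tree decomposition puts a clique entirely inside one bag — forcing width ≥ 3. Hence tw(G) = 3 exactly.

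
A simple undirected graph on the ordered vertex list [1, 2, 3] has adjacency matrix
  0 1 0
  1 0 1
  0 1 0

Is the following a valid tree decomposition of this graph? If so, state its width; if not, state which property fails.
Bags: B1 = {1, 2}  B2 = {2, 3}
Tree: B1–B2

Yes; width 1.

Every vertex of G appears in some bag (union = {1, 2, 3}); every edge is covered by a bag; and for each vertex v the set of bags containing v is connected in the bag tree. The decomposition is therefore valid. The largest bag has 2 vertices, so the width is 1.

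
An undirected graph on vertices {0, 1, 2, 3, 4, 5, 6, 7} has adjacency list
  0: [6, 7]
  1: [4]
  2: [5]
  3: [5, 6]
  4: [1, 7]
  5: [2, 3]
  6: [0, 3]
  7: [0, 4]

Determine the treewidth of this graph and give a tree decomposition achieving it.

Treewidth 1.
One optimal decomposition is:
Bags: B1 = {1, 4}  B2 = {4, 7}  B3 = {0, 7}  B4 = {0, 6}  B5 = {3, 6}  B6 = {3, 5}  B7 = {2, 5}
Tree: B1–B2, B2–B3, B3–B4, B4–B5, B5–B6, B6–B7

Each bag holds 2 vertices, so the decomposition has width 1, which upper-bounds the treewidth. Any graph with an edge has treewidth ≥ 1, and G has the edge 1–4. Hence tw(G) = 1 exactly.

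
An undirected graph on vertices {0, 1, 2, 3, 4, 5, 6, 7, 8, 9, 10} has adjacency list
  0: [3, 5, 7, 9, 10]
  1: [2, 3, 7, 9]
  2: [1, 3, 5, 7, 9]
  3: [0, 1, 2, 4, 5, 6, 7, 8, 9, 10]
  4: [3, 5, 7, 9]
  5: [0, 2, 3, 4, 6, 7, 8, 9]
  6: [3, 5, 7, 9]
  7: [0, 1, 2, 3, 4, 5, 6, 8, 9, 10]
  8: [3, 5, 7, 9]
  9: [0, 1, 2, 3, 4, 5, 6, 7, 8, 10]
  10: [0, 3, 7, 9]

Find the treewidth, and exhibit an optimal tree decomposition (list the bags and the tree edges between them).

Each bag holds 5 vertices, so the decomposition has width 4, which upper-bounds the treewidth. On the other hand G contains the 5-clique {1, 2, 3, 7, 9}. A clique must lie in a single bag of any decomposition, so no decomposition can have width below 4. The upper and lower bounds meet at 4, so that is the treewidth.

Treewidth 4.
One such decomposition:
Bags: B1 = {3, 5, 6, 7, 9}  B2 = {0, 3, 5, 7, 9}  B3 = {2, 3, 5, 7, 9}  B4 = {3, 4, 5, 7, 9}  B5 = {0, 3, 7, 9, 10}  B6 = {1, 2, 3, 7, 9}  B7 = {3, 5, 7, 8, 9}
Tree: B1–B2, B1–B3, B2–B4, B2–B5, B3–B6, B2–B7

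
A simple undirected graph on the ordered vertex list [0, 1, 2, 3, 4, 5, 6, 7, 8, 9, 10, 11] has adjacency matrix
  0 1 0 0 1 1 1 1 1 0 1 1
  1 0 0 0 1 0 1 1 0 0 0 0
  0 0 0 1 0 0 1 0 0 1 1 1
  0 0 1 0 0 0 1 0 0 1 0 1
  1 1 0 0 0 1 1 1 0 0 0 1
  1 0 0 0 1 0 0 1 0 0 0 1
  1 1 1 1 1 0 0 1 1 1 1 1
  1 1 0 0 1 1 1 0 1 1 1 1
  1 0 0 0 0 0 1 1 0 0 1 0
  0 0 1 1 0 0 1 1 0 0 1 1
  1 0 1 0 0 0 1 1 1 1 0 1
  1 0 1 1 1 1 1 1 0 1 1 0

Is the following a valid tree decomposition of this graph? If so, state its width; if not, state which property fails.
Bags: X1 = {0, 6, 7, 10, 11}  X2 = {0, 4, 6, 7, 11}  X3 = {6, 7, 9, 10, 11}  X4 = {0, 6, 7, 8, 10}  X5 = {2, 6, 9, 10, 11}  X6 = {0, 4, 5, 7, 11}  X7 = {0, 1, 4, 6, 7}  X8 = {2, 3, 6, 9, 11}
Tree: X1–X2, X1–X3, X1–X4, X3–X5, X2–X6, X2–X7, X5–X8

Every vertex of G appears in some bag (union = {0, 1, 2, 3, 4, 5, 6, 7, 8, 9, 10, 11}); every edge is covered by a bag; and for each vertex v the set of bags containing v is connected in the bag tree. The decomposition is therefore valid. The largest bag has 5 vertices, so the width is 4.

Yes; width 4.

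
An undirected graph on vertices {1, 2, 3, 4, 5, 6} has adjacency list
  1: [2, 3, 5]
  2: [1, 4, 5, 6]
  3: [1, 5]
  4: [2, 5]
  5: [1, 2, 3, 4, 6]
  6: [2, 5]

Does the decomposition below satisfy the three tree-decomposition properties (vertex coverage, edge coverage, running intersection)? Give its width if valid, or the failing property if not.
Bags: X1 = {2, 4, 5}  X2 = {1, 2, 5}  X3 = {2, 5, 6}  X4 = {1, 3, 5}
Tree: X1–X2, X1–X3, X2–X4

Checking the three conditions: (i) the bags cover all of {1, 2, 3, 4, 5, 6}; (ii) for each edge, some bag contains both endpoints; (iii) the bags containing any fixed vertex form a subtree. All hold, so the decomposition is valid with width 3 − 1 = 2.

Yes; width 2.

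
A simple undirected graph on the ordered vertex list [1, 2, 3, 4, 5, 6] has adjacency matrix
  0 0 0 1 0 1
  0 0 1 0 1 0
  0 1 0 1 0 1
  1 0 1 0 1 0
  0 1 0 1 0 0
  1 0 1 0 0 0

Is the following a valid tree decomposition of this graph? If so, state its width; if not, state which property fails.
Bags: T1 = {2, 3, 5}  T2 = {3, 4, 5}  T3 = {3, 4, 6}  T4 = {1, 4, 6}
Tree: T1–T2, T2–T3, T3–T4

Checking the three conditions: (i) the bags cover all of {1, 2, 3, 4, 5, 6}; (ii) for each edge, some bag contains both endpoints; (iii) the bags containing any fixed vertex form a subtree. All hold, so the decomposition is valid with width 3 − 1 = 2.

Yes; width 2.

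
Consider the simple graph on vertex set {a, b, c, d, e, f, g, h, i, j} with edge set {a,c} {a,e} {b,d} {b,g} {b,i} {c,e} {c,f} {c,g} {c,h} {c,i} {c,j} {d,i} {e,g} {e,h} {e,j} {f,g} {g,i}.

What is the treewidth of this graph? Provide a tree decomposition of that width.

Treewidth 2.
Bags: B1 = {c, e, g}  B2 = {c, e, h}  B3 = {c, g, i}  B4 = {b, g, i}  B5 = {c, e, j}  B6 = {a, c, e}  B7 = {b, d, i}  B8 = {c, f, g}
Tree: B1–B2, B1–B3, B3–B4, B2–B5, B2–B6, B4–B7, B3–B8

Each bag holds 3 vertices, so the decomposition has width 2, which upper-bounds the treewidth. Conversely, {b, d, i} is a clique of size 3, and the vertices of any clique must share a bag in every tree decomposition; so some bag has ≥ 3 vertices and tw(G) ≥ 2. Therefore the treewidth is 2.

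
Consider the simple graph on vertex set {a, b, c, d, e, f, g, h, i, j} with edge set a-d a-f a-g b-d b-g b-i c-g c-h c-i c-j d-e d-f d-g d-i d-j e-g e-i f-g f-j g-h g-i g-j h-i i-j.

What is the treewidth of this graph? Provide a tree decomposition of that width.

Every bag has size at most 4, so the width is 4 − 1 = 3 and tw(G) ≤ 3. For the lower bound, the 4 vertices {a, d, f, g} are pairwise adjacent, and any tree decomposition puts a clique entirely inside one bag — forcing width ≥ 3. Hence tw(G) = 3 exactly.

Treewidth 3.
One such decomposition:
Bags: B1 = {d, f, g, j}  B2 = {a, d, f, g}  B3 = {d, g, i, j}  B4 = {c, g, i, j}  B5 = {d, e, g, i}  B6 = {c, g, h, i}  B7 = {b, d, g, i}
Tree: B1–B2, B1–B3, B3–B4, B3–B5, B4–B6, B5–B7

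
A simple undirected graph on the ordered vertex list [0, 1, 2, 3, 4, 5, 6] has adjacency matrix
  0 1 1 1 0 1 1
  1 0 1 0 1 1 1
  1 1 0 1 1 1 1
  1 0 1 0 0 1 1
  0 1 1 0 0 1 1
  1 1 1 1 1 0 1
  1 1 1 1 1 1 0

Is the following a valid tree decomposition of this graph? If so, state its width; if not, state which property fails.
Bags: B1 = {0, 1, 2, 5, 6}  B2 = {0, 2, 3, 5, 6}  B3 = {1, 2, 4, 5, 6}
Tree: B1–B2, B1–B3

Yes; width 4.

Vertex coverage: the bags together contain {0, 1, 2, 3, 4, 5, 6}, the full vertex set. Edge coverage: each edge of G has both endpoints in at least one bag. Running intersection: for every vertex, the bags containing it form a connected subtree. All three properties hold, so this is a valid tree decomposition of width max|bag| − 1 = 4, and hence tw(G) ≤ 4.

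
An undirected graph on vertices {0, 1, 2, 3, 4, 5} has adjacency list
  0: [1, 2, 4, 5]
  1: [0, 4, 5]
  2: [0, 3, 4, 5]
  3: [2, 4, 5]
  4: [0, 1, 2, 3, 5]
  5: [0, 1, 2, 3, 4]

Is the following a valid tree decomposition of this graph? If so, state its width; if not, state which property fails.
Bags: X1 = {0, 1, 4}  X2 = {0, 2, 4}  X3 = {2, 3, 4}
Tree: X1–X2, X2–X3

No — vertex 5 appears in no bag.

A tree decomposition must satisfy three properties: every vertex lies in some bag; for every edge, both endpoints lie together in some bag; and for every vertex, the bags containing it form a connected subtree. Here vertex 5 appears in no bag, so the decomposition is invalid.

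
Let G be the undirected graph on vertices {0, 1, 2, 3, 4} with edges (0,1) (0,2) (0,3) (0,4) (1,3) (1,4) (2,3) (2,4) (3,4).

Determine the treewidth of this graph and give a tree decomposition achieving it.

Treewidth 3.
One such decomposition:
Bags: B1 = {0, 1, 3, 4}  B2 = {0, 2, 3, 4}
Tree: B1–B2

Each bag holds 4 vertices, so the decomposition has width 3, which upper-bounds the treewidth. Conversely, {0, 1, 3, 4} is a clique of size 4, and the vertices of any clique must share a bag in every tree decomposition; so some bag has ≥ 4 vertices and tw(G) ≥ 3. Hence tw(G) = 3 exactly.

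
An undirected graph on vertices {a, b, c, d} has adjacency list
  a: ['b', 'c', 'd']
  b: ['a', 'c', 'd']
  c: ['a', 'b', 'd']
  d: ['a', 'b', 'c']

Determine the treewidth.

3

A width-3 tree decomposition is:
Bags: B1 = {a, b, c, d}
Tree: (single bag)
A single bag containing all 4 vertices is trivially a valid decomposition of width 3. For the lower bound, the 4 vertices {a, b, c, d} are pairwise adjacent, and any tree decomposition puts a clique entirely inside one bag — forcing width ≥ 3. The upper and lower bounds meet at 3, so that is the treewidth.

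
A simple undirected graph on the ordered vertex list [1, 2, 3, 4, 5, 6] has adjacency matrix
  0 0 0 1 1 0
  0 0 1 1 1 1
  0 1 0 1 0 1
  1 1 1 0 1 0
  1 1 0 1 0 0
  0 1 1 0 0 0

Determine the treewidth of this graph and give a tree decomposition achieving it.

Each bag holds 3 vertices, so the decomposition has width 2, which upper-bounds the treewidth. For the lower bound, the 3 vertices {1, 4, 5} are pairwise adjacent, and any tree decomposition puts a clique entirely inside one bag — forcing width ≥ 2. Therefore the treewidth is 2.

Treewidth 2.
One such decomposition:
Bags: B1 = {2, 3, 6}  B2 = {2, 3, 4}  B3 = {2, 4, 5}  B4 = {1, 4, 5}
Tree: B1–B2, B2–B3, B3–B4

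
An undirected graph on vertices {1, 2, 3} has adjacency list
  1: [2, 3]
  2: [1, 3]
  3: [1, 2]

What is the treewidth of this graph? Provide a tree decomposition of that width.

Treewidth 2.
Bags: B1 = {1, 2, 3}
Tree: (single bag)

With just one bag of size 3, the width is 3 − 1 = 2, so tw(G) ≤ 2. On the other hand G contains the 3-clique {1, 2, 3}. A clique must lie in a single bag of any decomposition, so no decomposition can have width below 2. Combining the bounds, tw(G) = 2.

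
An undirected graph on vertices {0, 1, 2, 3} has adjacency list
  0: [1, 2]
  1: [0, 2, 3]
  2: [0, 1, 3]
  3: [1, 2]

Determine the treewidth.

2

A width-2 tree decomposition is:
Bags: B1 = {0, 1, 2}  B2 = {1, 2, 3}
Tree: B1–B2
Every bag has size at most 3, so the width is 3 − 1 = 2 and tw(G) ≤ 2. For the lower bound, the 3 vertices {0, 1, 2} are pairwise adjacent, and any tree decomposition puts a clique entirely inside one bag — forcing width ≥ 2. Hence tw(G) = 2 exactly.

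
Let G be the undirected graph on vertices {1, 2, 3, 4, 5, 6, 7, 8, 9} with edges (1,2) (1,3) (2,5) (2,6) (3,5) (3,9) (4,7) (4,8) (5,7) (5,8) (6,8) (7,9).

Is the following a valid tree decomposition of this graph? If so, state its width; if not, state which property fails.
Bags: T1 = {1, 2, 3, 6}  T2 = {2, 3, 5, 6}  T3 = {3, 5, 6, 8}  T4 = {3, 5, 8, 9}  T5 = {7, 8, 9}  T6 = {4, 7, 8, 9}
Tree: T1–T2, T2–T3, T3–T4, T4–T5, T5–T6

A tree decomposition must satisfy three properties: every vertex lies in some bag; for every edge, both endpoints lie together in some bag; and for every vertex, the bags containing it form a connected subtree. Here edge (5,7) lies in no bag, so the decomposition is invalid.

No — edge (5,7) lies in no bag.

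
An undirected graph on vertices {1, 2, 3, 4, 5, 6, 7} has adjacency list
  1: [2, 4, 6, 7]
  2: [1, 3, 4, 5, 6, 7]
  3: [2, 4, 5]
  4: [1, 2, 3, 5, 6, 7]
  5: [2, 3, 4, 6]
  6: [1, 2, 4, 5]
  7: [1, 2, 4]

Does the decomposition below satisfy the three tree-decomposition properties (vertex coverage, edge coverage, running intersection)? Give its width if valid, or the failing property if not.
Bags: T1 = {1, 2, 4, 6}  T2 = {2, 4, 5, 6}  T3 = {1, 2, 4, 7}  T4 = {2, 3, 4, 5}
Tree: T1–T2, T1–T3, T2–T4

Yes; width 3.

Checking the three conditions: (i) the bags cover all of {1, 2, 3, 4, 5, 6, 7}; (ii) for each edge, some bag contains both endpoints; (iii) the bags containing any fixed vertex form a subtree. All hold, so the decomposition is valid with width 4 − 1 = 3.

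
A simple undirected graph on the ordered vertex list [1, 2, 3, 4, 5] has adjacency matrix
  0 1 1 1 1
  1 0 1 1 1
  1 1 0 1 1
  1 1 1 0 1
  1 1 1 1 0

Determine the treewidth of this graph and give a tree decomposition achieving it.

With just one bag of size 5, the width is 5 − 1 = 4, so tw(G) ≤ 4. On the other hand G contains the 5-clique {1, 2, 3, 4, 5}. A clique must lie in a single bag of any decomposition, so no decomposition can have width below 4. The upper and lower bounds meet at 4, so that is the treewidth.

Treewidth 4.
Bags: B1 = {1, 2, 3, 4, 5}
Tree: (single bag)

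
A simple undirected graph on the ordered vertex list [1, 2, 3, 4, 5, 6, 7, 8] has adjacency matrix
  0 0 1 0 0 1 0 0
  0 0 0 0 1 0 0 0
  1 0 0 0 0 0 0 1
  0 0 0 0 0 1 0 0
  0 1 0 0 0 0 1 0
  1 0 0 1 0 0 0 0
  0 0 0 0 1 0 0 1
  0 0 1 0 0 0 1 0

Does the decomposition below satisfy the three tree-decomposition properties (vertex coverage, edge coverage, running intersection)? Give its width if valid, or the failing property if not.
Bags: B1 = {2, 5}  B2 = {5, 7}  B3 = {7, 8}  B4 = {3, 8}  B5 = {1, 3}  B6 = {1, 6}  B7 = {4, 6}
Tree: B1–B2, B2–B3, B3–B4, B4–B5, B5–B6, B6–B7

Every vertex of G appears in some bag (union = {1, 2, 3, 4, 5, 6, 7, 8}); every edge is covered by a bag; and for each vertex v the set of bags containing v is connected in the bag tree. The decomposition is therefore valid. The largest bag has 2 vertices, so the width is 1.

Yes; width 1.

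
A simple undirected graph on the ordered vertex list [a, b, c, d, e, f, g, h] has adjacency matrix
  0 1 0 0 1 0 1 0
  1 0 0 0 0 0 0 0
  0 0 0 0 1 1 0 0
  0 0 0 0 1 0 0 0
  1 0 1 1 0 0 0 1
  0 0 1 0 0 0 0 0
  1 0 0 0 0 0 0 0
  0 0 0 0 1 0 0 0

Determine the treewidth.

A width-1 tree decomposition is:
Bags: B1 = {c, e}  B2 = {a, e}  B3 = {c, f}  B4 = {e, h}  B5 = {d, e}  B6 = {a, g}  B7 = {a, b}
Tree: B1–B2, B1–B3, B1–B4, B1–B5, B2–B6, B2–B7
Each bag holds 2 vertices, so the decomposition has width 1, which upper-bounds the treewidth. Since G has at least one edge (e.g. e–c), it is not an edgeless graph, so tw(G) ≥ 1. The upper and lower bounds meet at 1, so that is the treewidth.

1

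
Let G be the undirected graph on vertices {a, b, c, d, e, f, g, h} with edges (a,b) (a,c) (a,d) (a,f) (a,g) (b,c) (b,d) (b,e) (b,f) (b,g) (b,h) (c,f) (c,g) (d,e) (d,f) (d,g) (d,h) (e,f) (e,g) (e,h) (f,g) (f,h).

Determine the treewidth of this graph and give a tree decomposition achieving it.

The largest bag has 5 vertices, giving width 4; this decomposition certifies tw(G) ≤ 4. For the lower bound, the 5 vertices {b, d, e, f, g} are pairwise adjacent, and any tree decomposition puts a clique entirely inside one bag — forcing width ≥ 4. Therefore the treewidth is 4.

Treewidth 4.
Bags: B1 = {b, d, e, f, g}  B2 = {b, d, e, f, h}  B3 = {a, b, d, f, g}  B4 = {a, b, c, f, g}
Tree: B1–B2, B1–B3, B3–B4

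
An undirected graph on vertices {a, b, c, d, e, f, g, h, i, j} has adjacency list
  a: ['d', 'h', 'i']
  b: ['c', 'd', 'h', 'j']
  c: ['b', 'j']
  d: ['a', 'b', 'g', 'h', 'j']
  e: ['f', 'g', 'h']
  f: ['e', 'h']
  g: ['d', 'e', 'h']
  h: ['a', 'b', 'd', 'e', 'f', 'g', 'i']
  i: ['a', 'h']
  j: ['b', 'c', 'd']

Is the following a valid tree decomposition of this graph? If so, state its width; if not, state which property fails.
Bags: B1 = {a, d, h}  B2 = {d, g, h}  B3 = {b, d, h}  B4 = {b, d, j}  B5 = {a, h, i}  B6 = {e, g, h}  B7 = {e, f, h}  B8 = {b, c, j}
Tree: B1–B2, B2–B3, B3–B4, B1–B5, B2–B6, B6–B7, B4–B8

Every vertex of G appears in some bag (union = {a, b, c, d, e, f, g, h, i, j}); every edge is covered by a bag; and for each vertex v the set of bags containing v is connected in the bag tree. The decomposition is therefore valid. The largest bag has 3 vertices, so the width is 2.

Yes; width 2.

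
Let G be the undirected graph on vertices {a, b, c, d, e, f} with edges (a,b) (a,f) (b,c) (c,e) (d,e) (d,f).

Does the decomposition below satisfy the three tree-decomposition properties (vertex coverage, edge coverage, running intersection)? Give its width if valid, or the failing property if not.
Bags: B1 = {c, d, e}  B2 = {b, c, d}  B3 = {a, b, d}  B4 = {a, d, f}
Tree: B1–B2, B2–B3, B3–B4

Vertex coverage: the bags together contain {a, b, c, d, e, f}, the full vertex set. Edge coverage: each edge of G has both endpoints in at least one bag. Running intersection: for every vertex, the bags containing it form a connected subtree. All three properties hold, so this is a valid tree decomposition of width max|bag| − 1 = 2, and hence tw(G) ≤ 2.

Yes; width 2.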